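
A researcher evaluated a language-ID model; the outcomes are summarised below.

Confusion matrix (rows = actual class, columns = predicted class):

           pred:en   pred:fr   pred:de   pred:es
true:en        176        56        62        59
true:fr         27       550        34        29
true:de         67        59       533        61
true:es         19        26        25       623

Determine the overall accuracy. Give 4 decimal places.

Accuracy = trace / total = (176+550+533+623=1882) / 2406 = 1882/2406 = 0.7822

0.7822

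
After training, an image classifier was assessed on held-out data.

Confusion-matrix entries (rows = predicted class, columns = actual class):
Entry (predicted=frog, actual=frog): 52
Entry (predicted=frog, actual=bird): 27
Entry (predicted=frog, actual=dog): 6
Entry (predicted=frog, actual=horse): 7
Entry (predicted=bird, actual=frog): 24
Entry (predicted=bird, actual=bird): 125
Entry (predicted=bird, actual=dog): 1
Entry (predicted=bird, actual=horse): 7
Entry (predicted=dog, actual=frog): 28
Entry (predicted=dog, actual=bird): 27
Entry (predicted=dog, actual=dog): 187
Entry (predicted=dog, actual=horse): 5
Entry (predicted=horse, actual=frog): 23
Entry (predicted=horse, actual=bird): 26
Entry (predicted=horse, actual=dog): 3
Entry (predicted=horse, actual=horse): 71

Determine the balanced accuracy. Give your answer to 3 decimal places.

0.689

Balanced accuracy = mean of per-class recall.
  frog: recall = 52/127 = 0.4094
  bird: recall = 125/205 = 0.6098
  dog: recall = 187/197 = 0.9492
  horse: recall = 71/90 = 0.7889
Mean = (0.4094 + 0.6098 + 0.9492 + 0.7889) / 4 = 0.689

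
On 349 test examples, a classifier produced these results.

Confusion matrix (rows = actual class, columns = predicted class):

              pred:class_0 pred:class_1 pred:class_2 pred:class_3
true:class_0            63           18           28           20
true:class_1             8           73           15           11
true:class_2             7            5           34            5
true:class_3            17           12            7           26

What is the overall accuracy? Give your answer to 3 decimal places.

Accuracy = trace / total = (63+73+34+26=196) / 349 = 196/349 = 0.562

0.562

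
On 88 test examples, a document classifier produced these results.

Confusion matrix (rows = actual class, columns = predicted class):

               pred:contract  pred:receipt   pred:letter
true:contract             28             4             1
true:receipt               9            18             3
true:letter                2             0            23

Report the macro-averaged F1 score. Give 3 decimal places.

0.785

Per-class F1 score (2·TP/(2·TP+FP+FN)):
  contract: TP=28, FP=9+2=11, FN=4+1=5 → 56/72 = 0.7778
  receipt: TP=18, FP=4+0=4, FN=9+3=12 → 36/52 = 0.6923
  letter: TP=23, FP=1+3=4, FN=2+0=2 → 46/52 = 0.8846
Macro-F1 score = mean = (0.7778 + 0.6923 + 0.8846) / 3 = 0.785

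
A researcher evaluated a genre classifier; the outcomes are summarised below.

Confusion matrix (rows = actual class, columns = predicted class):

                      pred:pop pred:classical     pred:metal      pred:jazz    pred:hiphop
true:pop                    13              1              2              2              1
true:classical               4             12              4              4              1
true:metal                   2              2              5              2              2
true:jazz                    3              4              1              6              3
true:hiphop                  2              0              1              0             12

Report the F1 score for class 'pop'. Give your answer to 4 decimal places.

0.6047

One-vs-rest for 'pop': TP = diagonal; FP = other classes predicted 'pop'; FN = 'pop' predicted as other.
F1 score = 2·TP/(2·TP+FP+FN).
pop: TP=13, FP=4+2+3+2=11, FN=1+2+2+1=6 → 26/43 = 0.60465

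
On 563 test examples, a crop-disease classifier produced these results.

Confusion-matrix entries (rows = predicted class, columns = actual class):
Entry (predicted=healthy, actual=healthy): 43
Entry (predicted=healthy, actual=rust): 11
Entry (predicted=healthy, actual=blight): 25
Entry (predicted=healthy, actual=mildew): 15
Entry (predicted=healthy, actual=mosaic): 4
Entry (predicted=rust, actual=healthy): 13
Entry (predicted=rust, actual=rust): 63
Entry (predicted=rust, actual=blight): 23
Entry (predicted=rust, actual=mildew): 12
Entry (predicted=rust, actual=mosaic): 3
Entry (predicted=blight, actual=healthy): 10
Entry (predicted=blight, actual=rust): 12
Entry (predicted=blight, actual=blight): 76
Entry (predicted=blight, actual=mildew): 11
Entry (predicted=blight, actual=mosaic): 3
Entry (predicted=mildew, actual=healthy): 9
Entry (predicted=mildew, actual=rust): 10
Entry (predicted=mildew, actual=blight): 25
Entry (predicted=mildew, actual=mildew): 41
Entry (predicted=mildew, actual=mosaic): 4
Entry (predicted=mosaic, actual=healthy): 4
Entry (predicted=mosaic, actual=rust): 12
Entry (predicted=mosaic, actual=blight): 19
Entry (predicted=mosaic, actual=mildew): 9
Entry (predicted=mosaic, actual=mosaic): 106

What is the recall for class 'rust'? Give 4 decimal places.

Treat 'rust' as positive and all other classes as negative.
recall = TP/(TP+FN).
rust: TP=63, FN=11+12+10+12=45 → 63/108 = 0.58333

0.5833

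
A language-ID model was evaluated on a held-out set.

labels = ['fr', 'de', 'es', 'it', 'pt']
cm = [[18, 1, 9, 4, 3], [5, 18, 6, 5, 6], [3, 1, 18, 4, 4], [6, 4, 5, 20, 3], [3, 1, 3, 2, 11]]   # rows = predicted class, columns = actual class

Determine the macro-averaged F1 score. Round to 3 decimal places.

0.518

Per-class F1 score (2·TP/(2·TP+FP+FN)):
  fr: TP=18, FP=1+9+4+3=17, FN=5+3+6+3=17 → 36/70 = 0.5143
  de: TP=18, FP=5+6+5+6=22, FN=1+1+4+1=7 → 36/65 = 0.5538
  es: TP=18, FP=3+1+4+4=12, FN=9+6+5+3=23 → 36/71 = 0.5070
  it: TP=20, FP=6+4+5+3=18, FN=4+5+4+2=15 → 40/73 = 0.5479
  pt: TP=11, FP=3+1+3+2=9, FN=3+6+4+3=16 → 22/47 = 0.4681
Macro-F1 score = mean = (0.5143 + 0.5538 + 0.5070 + 0.5479 + 0.4681) / 5 = 0.518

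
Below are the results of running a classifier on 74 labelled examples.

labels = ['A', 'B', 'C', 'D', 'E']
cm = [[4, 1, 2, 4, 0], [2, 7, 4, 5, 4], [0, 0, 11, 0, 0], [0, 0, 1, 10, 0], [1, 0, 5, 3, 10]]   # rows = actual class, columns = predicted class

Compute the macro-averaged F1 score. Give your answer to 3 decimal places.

Per-class F1 score (2·TP/(2·TP+FP+FN)):
  A: TP=4, FP=2+0+0+1=3, FN=1+2+4+0=7 → 8/18 = 0.4444
  B: TP=7, FP=1+0+0+0=1, FN=2+4+5+4=15 → 14/30 = 0.4667
  C: TP=11, FP=2+4+1+5=12, FN=0+0+0+0=0 → 22/34 = 0.6471
  D: TP=10, FP=4+5+0+3=12, FN=0+0+1+0=1 → 20/33 = 0.6061
  E: TP=10, FP=0+4+0+0=4, FN=1+0+5+3=9 → 20/33 = 0.6061
Macro-F1 score = mean = (0.4444 + 0.4667 + 0.6471 + 0.6061 + 0.6061) / 5 = 0.554

0.554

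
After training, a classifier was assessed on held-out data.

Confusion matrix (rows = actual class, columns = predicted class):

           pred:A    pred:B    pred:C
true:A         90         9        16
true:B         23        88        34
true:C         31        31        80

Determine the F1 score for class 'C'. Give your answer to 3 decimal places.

0.588

Treat 'C' as positive and all other classes as negative.
F1 score = 2·TP/(2·TP+FP+FN).
C: TP=80, FP=16+34=50, FN=31+31=62 → 160/272 = 0.5882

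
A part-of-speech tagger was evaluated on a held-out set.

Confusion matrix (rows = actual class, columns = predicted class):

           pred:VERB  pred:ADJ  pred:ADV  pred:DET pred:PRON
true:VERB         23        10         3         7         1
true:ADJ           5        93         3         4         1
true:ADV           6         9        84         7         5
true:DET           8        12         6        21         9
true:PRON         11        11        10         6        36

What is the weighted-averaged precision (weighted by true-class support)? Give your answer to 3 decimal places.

Per-class precision (TP/(TP+FP)):
  VERB: TP=23, FP=5+6+8+11=30 → 23/53 = 0.4340
  ADJ: TP=93, FP=10+9+12+11=42 → 93/135 = 0.6889
  ADV: TP=84, FP=3+3+6+10=22 → 84/106 = 0.7925
  DET: TP=21, FP=7+4+7+6=24 → 21/45 = 0.4667
  PRON: TP=36, FP=1+1+5+9=16 → 36/52 = 0.6923
Weighted-precision = Σ (supportᵢ/N)·precisionᵢ with N=391: (44/391)·0.4340 + (106/391)·0.6889 + (111/391)·0.7925 + (56/391)·0.4667 + (74/391)·0.6923 = 0.658

0.658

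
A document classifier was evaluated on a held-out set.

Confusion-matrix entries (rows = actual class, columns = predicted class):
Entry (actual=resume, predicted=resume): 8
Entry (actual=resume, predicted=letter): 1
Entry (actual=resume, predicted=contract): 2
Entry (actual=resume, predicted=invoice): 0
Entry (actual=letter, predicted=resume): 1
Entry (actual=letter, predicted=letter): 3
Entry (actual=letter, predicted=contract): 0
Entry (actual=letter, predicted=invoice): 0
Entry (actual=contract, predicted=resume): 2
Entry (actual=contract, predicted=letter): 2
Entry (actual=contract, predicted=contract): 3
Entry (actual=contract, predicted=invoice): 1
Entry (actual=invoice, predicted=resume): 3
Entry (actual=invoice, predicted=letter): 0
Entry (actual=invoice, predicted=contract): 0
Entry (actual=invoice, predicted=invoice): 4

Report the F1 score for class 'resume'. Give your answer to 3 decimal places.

0.640

Take TP from the diagonal, FP from the rest of the 'resume' prediction marginal, FN from the rest of the 'resume' actual marginal.
F1 score = 2·TP/(2·TP+FP+FN).
resume: TP=8, FP=1+2+3=6, FN=1+2+0=3 → 16/25 = 0.6400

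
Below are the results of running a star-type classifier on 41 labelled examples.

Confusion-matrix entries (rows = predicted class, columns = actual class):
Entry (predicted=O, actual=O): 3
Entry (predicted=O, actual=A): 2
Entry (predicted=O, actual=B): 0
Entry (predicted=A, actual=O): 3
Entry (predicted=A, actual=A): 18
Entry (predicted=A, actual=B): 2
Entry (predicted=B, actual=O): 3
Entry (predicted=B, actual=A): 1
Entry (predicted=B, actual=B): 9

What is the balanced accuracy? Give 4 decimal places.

Balanced accuracy = mean of per-class recall.
  O: recall = 3/9 = 0.33333
  A: recall = 18/21 = 0.85714
  B: recall = 9/11 = 0.81818
Mean = (0.33333 + 0.85714 + 0.81818) / 3 = 0.6696

0.6696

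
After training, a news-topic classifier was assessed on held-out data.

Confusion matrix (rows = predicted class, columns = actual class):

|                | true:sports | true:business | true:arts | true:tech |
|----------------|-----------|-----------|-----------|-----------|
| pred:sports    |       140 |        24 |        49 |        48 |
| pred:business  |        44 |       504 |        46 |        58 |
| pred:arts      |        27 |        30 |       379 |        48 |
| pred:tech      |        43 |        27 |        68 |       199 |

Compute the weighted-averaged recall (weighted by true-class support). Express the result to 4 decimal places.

0.7047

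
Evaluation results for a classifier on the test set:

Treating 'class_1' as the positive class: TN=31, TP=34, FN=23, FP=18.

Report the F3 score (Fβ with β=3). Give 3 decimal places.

Fβ = (1+β²)·TP / ((1+β²)·TP + β²·FN + FP), with β²=9
= 10·34 / (10·34 + 9·23 + 18) = 0.602

0.602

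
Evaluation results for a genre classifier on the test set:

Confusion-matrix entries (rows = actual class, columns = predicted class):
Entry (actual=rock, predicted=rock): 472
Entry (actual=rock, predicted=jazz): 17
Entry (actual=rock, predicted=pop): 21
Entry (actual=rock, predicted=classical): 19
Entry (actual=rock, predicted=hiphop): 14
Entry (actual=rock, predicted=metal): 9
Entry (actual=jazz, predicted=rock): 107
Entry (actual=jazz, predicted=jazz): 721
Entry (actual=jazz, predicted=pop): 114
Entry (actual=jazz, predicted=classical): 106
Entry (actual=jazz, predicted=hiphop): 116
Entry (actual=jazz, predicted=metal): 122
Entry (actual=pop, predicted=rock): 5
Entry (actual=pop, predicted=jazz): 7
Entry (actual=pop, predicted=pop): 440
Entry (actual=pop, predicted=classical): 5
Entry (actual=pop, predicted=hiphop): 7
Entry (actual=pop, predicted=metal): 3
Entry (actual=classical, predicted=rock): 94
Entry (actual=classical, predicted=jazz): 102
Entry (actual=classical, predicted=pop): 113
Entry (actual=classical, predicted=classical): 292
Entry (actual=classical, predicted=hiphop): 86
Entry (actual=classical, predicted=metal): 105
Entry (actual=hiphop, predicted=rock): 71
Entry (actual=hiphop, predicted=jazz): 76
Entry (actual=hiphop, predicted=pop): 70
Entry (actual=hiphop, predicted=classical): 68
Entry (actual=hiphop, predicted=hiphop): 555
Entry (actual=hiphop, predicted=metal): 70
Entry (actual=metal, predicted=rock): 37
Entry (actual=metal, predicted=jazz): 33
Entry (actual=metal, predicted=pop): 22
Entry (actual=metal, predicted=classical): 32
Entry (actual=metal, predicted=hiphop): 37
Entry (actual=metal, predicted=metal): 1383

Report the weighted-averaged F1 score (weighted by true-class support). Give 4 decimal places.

Per-class F1 score (2·TP/(2·TP+FP+FN)):
  rock: TP=472, FP=107+5+94+71+37=314, FN=17+21+19+14+9=80 → 944/1338 = 0.70553
  jazz: TP=721, FP=17+7+102+76+33=235, FN=107+114+106+116+122=565 → 1442/2242 = 0.64318
  pop: TP=440, FP=21+114+113+70+22=340, FN=5+7+5+7+3=27 → 880/1247 = 0.70569
  classical: TP=292, FP=19+106+5+68+32=230, FN=94+102+113+86+105=500 → 584/1314 = 0.44444
  hiphop: TP=555, FP=14+116+7+86+37=260, FN=71+76+70+68+70=355 → 1110/1725 = 0.64348
  metal: TP=1383, FP=9+122+3+105+70=309, FN=37+33+22+32+37=161 → 2766/3236 = 0.85476
Weighted-F1 score = Σ (supportᵢ/N)·F1 scoreᵢ with N=5551: (552/5551)·0.70553 + (1286/5551)·0.64318 + (467/5551)·0.70569 + (792/5551)·0.44444 + (910/5551)·0.64348 + (1544/5551)·0.85476 = 0.6852

0.6852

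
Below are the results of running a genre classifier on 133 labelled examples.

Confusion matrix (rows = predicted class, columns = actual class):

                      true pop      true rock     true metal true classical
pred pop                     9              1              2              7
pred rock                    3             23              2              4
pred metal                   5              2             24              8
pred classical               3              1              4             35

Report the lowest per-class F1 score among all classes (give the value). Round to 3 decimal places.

0.462

Per-class F1 score (2·TP/(2·TP+FP+FN)):
  pop: TP=9, FP=1+2+7=10, FN=3+5+3=11 → 18/39 = 0.4615
  rock: TP=23, FP=3+2+4=9, FN=1+2+1=4 → 46/59 = 0.7797
  metal: TP=24, FP=5+2+8=15, FN=2+2+4=8 → 48/71 = 0.6761
  classical: TP=35, FP=3+1+4=8, FN=7+4+8=19 → 70/97 = 0.7216
Lowest is class 'pop' with F1 score = 0.462.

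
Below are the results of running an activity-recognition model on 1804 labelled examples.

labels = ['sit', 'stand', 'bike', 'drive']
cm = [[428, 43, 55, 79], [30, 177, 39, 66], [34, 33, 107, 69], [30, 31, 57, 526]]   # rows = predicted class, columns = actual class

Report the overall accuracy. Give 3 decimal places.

Accuracy = trace / total = (428+177+107+526=1238) / 1804 = 1238/1804 = 0.686

0.686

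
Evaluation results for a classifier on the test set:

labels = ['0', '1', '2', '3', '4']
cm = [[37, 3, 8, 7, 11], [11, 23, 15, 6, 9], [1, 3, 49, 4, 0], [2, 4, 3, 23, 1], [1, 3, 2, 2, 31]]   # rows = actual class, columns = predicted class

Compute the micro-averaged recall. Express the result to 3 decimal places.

Micro-averaging pools counts across classes: ΣTP=163, ΣFP=96, ΣFN=96.
Micro-recall = TP/(TP+FN) on pooled counts = 0.629 (equals overall accuracy in single-label multiclass).

0.629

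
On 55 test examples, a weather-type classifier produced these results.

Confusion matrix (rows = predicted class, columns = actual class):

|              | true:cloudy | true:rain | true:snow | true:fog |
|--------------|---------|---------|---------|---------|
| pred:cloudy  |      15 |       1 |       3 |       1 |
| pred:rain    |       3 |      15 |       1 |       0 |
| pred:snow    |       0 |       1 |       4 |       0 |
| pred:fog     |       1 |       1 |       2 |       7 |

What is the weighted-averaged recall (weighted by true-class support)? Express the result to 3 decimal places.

0.745

Per-class recall (TP/(TP+FN)):
  cloudy: TP=15, FN=3+0+1=4 → 15/19 = 0.7895
  rain: TP=15, FN=1+1+1=3 → 15/18 = 0.8333
  snow: TP=4, FN=3+1+2=6 → 4/10 = 0.4000
  fog: TP=7, FN=1+0+0=1 → 7/8 = 0.8750
Weighted-recall = Σ (supportᵢ/N)·recallᵢ with N=55: (19/55)·0.7895 + (18/55)·0.8333 + (10/55)·0.4000 + (8/55)·0.8750 = 0.745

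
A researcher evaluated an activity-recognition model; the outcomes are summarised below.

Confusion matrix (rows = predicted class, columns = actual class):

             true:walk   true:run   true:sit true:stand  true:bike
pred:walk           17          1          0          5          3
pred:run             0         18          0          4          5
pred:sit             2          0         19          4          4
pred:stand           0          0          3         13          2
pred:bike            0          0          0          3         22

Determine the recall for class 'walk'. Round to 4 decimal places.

recall = TP/(TP+FN).
walk: TP=17, FN=0+2+0+0=2 → 17/19 = 0.89474

0.8947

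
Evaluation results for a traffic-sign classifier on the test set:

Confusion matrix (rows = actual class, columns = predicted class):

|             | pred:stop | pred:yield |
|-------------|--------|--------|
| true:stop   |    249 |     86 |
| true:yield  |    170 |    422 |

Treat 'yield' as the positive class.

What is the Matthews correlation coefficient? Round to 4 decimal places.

MCC = (TP·TN − FP·FN) / √((TP+FP)(TP+FN)(TN+FP)(TN+FN))
Numerator = 422·249 − 86·170 = 90458
Denominator = √(508·592·335·419) = √42212808640 = 205457.5592
MCC = 90458 / 205457.5592 = 0.4403

0.4403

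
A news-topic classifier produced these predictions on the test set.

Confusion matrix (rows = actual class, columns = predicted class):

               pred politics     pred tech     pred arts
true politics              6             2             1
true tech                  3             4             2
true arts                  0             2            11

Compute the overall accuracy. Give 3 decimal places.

Accuracy = trace / total = (6+4+11=21) / 31 = 21/31 = 0.677

0.677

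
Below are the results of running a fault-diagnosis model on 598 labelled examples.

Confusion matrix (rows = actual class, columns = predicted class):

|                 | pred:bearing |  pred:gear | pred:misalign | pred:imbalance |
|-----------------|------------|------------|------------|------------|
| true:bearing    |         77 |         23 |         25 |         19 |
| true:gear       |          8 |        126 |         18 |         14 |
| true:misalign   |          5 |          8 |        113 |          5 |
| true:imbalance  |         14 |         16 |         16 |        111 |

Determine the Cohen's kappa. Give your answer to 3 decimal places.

0.618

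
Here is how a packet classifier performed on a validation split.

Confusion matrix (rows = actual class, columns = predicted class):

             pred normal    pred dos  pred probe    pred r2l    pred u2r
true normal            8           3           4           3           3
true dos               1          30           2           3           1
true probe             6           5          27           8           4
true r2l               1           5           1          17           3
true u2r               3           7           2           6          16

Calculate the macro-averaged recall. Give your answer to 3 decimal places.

Per-class recall (TP/(TP+FN)):
  normal: TP=8, FN=3+4+3+3=13 → 8/21 = 0.3810
  dos: TP=30, FN=1+2+3+1=7 → 30/37 = 0.8108
  probe: TP=27, FN=6+5+8+4=23 → 27/50 = 0.5400
  r2l: TP=17, FN=1+5+1+3=10 → 17/27 = 0.6296
  u2r: TP=16, FN=3+7+2+6=18 → 16/34 = 0.4706
Macro-recall = mean = (0.3810 + 0.8108 + 0.5400 + 0.6296 + 0.4706) / 5 = 0.566

0.566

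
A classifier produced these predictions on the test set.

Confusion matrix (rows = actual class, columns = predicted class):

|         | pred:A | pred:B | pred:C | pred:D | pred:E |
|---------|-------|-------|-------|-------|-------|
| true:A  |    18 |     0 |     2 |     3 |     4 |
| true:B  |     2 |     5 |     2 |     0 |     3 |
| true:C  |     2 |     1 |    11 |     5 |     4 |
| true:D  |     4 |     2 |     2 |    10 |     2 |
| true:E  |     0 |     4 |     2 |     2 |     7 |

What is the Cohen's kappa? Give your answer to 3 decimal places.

0.399

Observed agreement pₒ = trace/N = 51/97 = 0.5258
Expected agreement pₑ = Σ (rowᵢ·colᵢ)/N² = (27·26 + 12·12 + 23·19 + 20·20 + 15·20)/97² = 0.2108
κ = (pₒ − pₑ)/(1 − pₑ) = (0.5258 − 0.2108)/(1 − 0.2108) = 0.399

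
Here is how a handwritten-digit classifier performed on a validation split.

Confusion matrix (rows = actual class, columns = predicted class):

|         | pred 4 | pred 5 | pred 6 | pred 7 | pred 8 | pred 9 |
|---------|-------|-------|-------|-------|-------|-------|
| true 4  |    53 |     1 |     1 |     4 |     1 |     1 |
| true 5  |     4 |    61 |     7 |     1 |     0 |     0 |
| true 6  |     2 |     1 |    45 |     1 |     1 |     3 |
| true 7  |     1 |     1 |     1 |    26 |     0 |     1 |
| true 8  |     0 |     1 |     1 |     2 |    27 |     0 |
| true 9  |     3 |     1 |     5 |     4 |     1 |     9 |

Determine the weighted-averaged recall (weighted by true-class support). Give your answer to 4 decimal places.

0.8155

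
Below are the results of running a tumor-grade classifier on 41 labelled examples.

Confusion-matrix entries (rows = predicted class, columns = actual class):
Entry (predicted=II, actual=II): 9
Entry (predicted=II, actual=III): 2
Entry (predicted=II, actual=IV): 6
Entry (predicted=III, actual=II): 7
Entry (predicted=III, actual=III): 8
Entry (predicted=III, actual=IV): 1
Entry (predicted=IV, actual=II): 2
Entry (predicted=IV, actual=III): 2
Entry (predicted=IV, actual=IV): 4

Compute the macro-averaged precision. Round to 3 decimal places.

0.510

Per-class precision (TP/(TP+FP)):
  II: TP=9, FP=2+6=8 → 9/17 = 0.5294
  III: TP=8, FP=7+1=8 → 8/16 = 0.5000
  IV: TP=4, FP=2+2=4 → 4/8 = 0.5000
Macro-precision = mean = (0.5294 + 0.5000 + 0.5000) / 3 = 0.510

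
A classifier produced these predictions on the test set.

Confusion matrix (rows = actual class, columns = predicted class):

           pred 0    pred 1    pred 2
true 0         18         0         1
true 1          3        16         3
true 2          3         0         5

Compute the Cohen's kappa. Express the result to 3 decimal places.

0.678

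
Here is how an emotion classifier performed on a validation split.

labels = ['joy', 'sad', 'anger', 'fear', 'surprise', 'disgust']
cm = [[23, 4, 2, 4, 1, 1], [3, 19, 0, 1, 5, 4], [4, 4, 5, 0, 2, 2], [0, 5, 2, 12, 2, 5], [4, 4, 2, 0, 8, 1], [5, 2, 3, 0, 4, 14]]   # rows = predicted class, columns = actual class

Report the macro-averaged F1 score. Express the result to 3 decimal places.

Per-class F1 score (2·TP/(2·TP+FP+FN)):
  joy: TP=23, FP=4+2+4+1+1=12, FN=3+4+0+4+5=16 → 46/74 = 0.6216
  sad: TP=19, FP=3+0+1+5+4=13, FN=4+4+5+4+2=19 → 38/70 = 0.5429
  anger: TP=5, FP=4+4+0+2+2=12, FN=2+0+2+2+3=9 → 10/31 = 0.3226
  fear: TP=12, FP=0+5+2+2+5=14, FN=4+1+0+0+0=5 → 24/43 = 0.5581
  surprise: TP=8, FP=4+4+2+0+1=11, FN=1+5+2+2+4=14 → 16/41 = 0.3902
  disgust: TP=14, FP=5+2+3+0+4=14, FN=1+4+2+5+1=13 → 28/55 = 0.5091
Macro-F1 score = mean = (0.6216 + 0.5429 + 0.3226 + 0.5581 + 0.3902 + 0.5091) / 6 = 0.491

0.491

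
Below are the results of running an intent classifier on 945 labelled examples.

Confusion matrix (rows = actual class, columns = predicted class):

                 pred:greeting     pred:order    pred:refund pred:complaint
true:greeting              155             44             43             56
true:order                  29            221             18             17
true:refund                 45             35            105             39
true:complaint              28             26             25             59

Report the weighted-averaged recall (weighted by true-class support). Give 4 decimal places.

Per-class recall (TP/(TP+FN)):
  greeting: TP=155, FN=44+43+56=143 → 155/298 = 0.52013
  order: TP=221, FN=29+18+17=64 → 221/285 = 0.77544
  refund: TP=105, FN=45+35+39=119 → 105/224 = 0.46875
  complaint: TP=59, FN=28+26+25=79 → 59/138 = 0.42754
Weighted-recall = Σ (supportᵢ/N)·recallᵢ with N=945: (298/945)·0.52013 + (285/945)·0.77544 + (224/945)·0.46875 + (138/945)·0.42754 = 0.5714

0.5714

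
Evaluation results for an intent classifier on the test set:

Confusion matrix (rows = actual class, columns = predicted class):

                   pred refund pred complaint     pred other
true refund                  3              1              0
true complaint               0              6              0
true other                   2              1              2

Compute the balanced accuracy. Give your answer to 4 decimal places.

0.7167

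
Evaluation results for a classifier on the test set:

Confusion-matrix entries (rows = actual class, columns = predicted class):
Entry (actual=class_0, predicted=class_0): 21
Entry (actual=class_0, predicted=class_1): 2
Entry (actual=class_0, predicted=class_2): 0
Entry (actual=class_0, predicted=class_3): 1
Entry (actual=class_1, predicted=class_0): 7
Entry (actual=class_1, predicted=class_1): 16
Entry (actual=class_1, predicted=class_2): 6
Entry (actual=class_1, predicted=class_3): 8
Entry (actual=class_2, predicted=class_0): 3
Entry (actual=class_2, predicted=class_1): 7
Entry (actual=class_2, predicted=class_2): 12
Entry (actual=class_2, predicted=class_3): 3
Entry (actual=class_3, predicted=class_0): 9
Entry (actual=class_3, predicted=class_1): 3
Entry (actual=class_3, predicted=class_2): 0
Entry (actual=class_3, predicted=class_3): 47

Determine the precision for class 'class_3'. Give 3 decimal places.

0.797

Treat 'class_3' as positive and all other classes as negative.
precision = TP/(TP+FP).
class_3: TP=47, FP=1+8+3=12 → 47/59 = 0.7966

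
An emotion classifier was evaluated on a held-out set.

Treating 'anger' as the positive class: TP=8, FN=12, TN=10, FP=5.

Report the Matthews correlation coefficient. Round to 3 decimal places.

MCC = (TP·TN − FP·FN) / √((TP+FP)(TP+FN)(TN+FP)(TN+FN))
Numerator = 8·10 − 5·12 = 20
Denominator = √(13·20·15·22) = √85800 = 292.9164
MCC = 20 / 292.9164 = 0.068

0.068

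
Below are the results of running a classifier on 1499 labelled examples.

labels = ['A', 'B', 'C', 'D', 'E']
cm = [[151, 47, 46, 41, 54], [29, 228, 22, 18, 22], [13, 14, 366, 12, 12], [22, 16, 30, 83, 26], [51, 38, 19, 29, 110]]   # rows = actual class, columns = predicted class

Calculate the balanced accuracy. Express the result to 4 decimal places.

0.5904

Balanced accuracy = mean of per-class recall.
  A: recall = 151/339 = 0.44543
  B: recall = 228/319 = 0.71473
  C: recall = 366/417 = 0.87770
  D: recall = 83/177 = 0.46893
  E: recall = 110/247 = 0.44534
Mean = (0.44543 + 0.71473 + 0.87770 + 0.46893 + 0.44534) / 5 = 0.5904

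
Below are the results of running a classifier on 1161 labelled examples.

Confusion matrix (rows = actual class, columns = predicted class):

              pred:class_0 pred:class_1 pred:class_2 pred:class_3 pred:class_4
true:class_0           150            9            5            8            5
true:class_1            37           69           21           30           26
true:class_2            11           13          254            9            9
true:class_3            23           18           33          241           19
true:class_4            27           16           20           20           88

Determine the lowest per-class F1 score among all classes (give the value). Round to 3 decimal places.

0.448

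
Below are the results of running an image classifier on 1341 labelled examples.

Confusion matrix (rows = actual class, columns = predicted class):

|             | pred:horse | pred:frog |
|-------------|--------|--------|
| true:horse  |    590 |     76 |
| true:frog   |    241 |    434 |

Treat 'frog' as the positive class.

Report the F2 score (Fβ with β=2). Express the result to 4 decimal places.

0.6760

Fβ = (1+β²)·TP / ((1+β²)·TP + β²·FN + FP), with β²=4
= 5·434 / (5·434 + 4·241 + 76) = 0.6760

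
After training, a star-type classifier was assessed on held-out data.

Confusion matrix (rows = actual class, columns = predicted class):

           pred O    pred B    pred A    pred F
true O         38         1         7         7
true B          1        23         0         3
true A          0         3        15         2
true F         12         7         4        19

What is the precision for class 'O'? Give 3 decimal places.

0.745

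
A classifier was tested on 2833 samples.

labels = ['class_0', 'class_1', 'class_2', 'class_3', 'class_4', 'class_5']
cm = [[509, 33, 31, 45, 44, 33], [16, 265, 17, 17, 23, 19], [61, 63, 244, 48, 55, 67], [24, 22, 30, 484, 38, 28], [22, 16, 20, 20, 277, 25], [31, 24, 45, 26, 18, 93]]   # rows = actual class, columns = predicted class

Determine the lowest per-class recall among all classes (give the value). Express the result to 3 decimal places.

0.392

Per-class recall (TP/(TP+FN)):
  class_0: TP=509, FN=33+31+45+44+33=186 → 509/695 = 0.7324
  class_1: TP=265, FN=16+17+17+23+19=92 → 265/357 = 0.7423
  class_2: TP=244, FN=61+63+48+55+67=294 → 244/538 = 0.4535
  class_3: TP=484, FN=24+22+30+38+28=142 → 484/626 = 0.7732
  class_4: TP=277, FN=22+16+20+20+25=103 → 277/380 = 0.7289
  class_5: TP=93, FN=31+24+45+26+18=144 → 93/237 = 0.3924
Lowest is class 'class_5' with recall = 0.392.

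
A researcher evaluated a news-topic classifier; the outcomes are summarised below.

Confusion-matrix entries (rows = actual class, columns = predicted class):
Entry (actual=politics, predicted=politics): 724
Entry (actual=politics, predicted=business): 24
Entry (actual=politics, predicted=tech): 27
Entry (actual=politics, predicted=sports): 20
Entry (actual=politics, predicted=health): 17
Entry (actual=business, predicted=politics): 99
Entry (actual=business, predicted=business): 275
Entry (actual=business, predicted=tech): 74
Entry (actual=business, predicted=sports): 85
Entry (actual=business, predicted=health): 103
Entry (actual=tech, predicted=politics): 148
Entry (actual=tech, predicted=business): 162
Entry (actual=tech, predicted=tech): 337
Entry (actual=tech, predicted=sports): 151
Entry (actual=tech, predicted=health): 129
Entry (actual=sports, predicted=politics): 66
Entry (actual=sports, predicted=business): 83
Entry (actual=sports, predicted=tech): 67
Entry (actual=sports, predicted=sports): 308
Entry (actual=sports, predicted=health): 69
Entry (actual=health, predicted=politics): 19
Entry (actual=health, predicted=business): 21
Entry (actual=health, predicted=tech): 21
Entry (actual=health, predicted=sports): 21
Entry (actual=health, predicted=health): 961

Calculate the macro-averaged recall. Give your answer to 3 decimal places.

Per-class recall (TP/(TP+FN)):
  politics: TP=724, FN=24+27+20+17=88 → 724/812 = 0.8916
  business: TP=275, FN=99+74+85+103=361 → 275/636 = 0.4324
  tech: TP=337, FN=148+162+151+129=590 → 337/927 = 0.3635
  sports: TP=308, FN=66+83+67+69=285 → 308/593 = 0.5194
  health: TP=961, FN=19+21+21+21=82 → 961/1043 = 0.9214
Macro-recall = mean = (0.8916 + 0.4324 + 0.3635 + 0.5194 + 0.9214) / 5 = 0.626

0.626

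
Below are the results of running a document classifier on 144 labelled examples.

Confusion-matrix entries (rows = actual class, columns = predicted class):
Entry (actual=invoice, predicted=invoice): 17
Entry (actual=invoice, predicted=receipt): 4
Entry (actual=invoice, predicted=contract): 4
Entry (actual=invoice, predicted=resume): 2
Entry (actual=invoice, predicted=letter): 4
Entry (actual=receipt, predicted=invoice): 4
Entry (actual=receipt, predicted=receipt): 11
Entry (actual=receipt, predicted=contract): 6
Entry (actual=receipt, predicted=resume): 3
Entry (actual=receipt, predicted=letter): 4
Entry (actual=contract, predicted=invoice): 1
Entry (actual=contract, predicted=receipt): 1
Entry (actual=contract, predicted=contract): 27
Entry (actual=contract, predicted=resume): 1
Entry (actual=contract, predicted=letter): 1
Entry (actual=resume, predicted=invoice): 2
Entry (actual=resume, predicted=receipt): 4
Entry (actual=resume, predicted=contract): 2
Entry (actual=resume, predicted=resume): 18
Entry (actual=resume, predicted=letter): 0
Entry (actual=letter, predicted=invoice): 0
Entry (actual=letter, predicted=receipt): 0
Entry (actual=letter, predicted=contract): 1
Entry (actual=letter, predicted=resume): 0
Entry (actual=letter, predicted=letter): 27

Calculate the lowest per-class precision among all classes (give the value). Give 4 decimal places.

Per-class precision (TP/(TP+FP)):
  invoice: TP=17, FP=4+1+2+0=7 → 17/24 = 0.70833
  receipt: TP=11, FP=4+1+4+0=9 → 11/20 = 0.55000
  contract: TP=27, FP=4+6+2+1=13 → 27/40 = 0.67500
  resume: TP=18, FP=2+3+1+0=6 → 18/24 = 0.75000
  letter: TP=27, FP=4+4+1+0=9 → 27/36 = 0.75000
Lowest is class 'receipt' with precision = 0.5500.

0.5500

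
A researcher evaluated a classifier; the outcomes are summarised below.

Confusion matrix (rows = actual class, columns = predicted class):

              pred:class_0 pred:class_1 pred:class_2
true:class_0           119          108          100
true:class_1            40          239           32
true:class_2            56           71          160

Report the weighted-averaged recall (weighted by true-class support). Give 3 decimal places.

0.560

Per-class recall (TP/(TP+FN)):
  class_0: TP=119, FN=108+100=208 → 119/327 = 0.3639
  class_1: TP=239, FN=40+32=72 → 239/311 = 0.7685
  class_2: TP=160, FN=56+71=127 → 160/287 = 0.5575
Weighted-recall = Σ (supportᵢ/N)·recallᵢ with N=925: (327/925)·0.3639 + (311/925)·0.7685 + (287/925)·0.5575 = 0.560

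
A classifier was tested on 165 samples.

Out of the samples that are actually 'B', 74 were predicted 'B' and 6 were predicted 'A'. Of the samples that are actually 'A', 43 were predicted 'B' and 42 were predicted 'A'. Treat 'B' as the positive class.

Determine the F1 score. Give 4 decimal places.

0.7513

Precision = TP/(TP+FP) = 74/117 = 0.6325
Recall = TP/(TP+FN) = 74/80 = 0.9250
F1 = 2·TP/(2·TP+FP+FN) = 148/197 = 0.7513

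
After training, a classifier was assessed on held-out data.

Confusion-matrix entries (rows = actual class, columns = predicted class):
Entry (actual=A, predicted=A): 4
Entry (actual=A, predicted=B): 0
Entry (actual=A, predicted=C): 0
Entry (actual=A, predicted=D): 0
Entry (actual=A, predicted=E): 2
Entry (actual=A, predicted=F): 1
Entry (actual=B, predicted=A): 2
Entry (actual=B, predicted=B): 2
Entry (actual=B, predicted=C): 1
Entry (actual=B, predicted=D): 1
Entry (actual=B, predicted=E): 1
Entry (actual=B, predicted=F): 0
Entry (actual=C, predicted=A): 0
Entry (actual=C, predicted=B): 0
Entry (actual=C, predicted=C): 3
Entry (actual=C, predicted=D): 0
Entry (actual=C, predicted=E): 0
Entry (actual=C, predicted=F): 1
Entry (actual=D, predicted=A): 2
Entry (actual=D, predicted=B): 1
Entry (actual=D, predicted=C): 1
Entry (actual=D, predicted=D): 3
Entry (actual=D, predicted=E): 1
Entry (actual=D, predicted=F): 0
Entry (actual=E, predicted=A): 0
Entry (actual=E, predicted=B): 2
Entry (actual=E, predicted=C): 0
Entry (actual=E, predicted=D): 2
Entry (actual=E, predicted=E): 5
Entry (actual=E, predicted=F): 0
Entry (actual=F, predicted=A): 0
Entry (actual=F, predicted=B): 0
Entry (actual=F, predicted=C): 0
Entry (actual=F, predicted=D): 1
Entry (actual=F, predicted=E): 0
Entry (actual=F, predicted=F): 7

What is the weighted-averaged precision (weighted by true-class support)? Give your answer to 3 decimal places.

Per-class precision (TP/(TP+FP)):
  A: TP=4, FP=2+0+2+0+0=4 → 4/8 = 0.5000
  B: TP=2, FP=0+0+1+2+0=3 → 2/5 = 0.4000
  C: TP=3, FP=0+1+1+0+0=2 → 3/5 = 0.6000
  D: TP=3, FP=0+1+0+2+1=4 → 3/7 = 0.4286
  E: TP=5, FP=2+1+0+1+0=4 → 5/9 = 0.5556
  F: TP=7, FP=1+0+1+0+0=2 → 7/9 = 0.7778
Weighted-precision = Σ (supportᵢ/N)·precisionᵢ with N=43: (7/43)·0.5000 + (7/43)·0.4000 + (4/43)·0.6000 + (8/43)·0.4286 + (9/43)·0.5556 + (8/43)·0.7778 = 0.543

0.543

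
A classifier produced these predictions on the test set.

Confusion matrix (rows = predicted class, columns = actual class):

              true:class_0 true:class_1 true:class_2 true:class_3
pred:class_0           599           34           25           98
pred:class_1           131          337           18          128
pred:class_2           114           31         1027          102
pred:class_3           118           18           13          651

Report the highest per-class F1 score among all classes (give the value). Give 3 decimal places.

0.871

Per-class F1 score (2·TP/(2·TP+FP+FN)):
  class_0: TP=599, FP=34+25+98=157, FN=131+114+118=363 → 1198/1718 = 0.6973
  class_1: TP=337, FP=131+18+128=277, FN=34+31+18=83 → 674/1034 = 0.6518
  class_2: TP=1027, FP=114+31+102=247, FN=25+18+13=56 → 2054/2357 = 0.8714
  class_3: TP=651, FP=118+18+13=149, FN=98+128+102=328 → 1302/1779 = 0.7319
Highest is class 'class_2' with F1 score = 0.871.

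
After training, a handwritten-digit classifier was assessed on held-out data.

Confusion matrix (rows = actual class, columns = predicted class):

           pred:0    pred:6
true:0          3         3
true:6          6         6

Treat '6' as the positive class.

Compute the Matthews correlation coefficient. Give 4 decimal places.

0.0000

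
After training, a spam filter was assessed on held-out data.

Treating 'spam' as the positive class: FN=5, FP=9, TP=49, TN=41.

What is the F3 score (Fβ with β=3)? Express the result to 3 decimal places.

0.901

Fβ = (1+β²)·TP / ((1+β²)·TP + β²·FN + FP), with β²=9
= 10·49 / (10·49 + 9·5 + 9) = 0.901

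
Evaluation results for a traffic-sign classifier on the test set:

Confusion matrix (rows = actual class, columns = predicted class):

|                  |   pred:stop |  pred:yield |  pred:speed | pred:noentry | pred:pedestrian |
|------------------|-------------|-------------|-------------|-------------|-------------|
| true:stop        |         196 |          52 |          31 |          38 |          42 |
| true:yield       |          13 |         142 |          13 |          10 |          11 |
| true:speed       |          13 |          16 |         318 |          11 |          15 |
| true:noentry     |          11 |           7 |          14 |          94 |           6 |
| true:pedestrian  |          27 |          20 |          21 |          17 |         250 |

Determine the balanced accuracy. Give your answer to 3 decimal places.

0.722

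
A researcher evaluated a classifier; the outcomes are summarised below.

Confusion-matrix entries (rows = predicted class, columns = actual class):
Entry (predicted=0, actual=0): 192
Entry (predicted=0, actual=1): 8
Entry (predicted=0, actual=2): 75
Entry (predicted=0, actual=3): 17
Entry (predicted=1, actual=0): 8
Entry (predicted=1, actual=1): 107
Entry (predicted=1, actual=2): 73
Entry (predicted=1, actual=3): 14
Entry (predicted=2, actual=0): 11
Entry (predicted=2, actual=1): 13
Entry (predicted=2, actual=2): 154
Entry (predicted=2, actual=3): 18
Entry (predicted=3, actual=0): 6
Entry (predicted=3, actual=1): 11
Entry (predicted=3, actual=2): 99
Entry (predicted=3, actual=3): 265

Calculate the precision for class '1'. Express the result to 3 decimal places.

0.530

Take TP from the diagonal, FP from the rest of the '1' prediction marginal, FN from the rest of the '1' actual marginal.
precision = TP/(TP+FP).
1: TP=107, FP=8+73+14=95 → 107/202 = 0.5297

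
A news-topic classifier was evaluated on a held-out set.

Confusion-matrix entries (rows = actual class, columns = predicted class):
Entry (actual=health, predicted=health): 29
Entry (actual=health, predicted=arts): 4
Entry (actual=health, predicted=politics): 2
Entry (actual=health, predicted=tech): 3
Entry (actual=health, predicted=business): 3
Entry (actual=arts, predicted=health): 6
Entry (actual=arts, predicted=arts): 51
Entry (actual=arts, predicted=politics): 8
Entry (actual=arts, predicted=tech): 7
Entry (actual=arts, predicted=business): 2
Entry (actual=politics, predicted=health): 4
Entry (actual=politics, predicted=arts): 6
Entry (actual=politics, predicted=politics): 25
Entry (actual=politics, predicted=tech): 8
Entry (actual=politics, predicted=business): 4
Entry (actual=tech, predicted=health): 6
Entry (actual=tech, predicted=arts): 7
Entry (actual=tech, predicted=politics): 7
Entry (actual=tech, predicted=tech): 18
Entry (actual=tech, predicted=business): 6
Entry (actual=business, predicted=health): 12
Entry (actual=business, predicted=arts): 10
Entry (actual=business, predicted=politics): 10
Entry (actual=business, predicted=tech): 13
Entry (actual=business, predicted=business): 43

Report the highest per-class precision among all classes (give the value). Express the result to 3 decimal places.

Per-class precision (TP/(TP+FP)):
  health: TP=29, FP=6+4+6+12=28 → 29/57 = 0.5088
  arts: TP=51, FP=4+6+7+10=27 → 51/78 = 0.6538
  politics: TP=25, FP=2+8+7+10=27 → 25/52 = 0.4808
  tech: TP=18, FP=3+7+8+13=31 → 18/49 = 0.3673
  business: TP=43, FP=3+2+4+6=15 → 43/58 = 0.7414
Highest is class 'business' with precision = 0.741.

0.741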